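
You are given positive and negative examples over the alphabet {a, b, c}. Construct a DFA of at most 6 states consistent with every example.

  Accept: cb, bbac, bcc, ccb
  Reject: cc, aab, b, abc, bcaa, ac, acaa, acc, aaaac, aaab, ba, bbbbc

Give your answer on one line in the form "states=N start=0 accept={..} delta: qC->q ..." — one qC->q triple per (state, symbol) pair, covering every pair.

states=4 start=0 accept={2} delta: 0a->0 0b->1 0c->1 1a->0 1b->2 1c->3 2a->2 2b->0 2c->2 3a->0 3b->2 3c->2

State merging on the prefix tree: take the shortest (then alphabetical) example prefix whose next move is undefined and point that move at state 0, else 1, else 2, ...; a target is out if some Accept/Reject pair would then sit in one state with the same input left (inseparable). If every existing state is out, open a new one.
a: 0a undefined. 0a->0: ok.
b: 0b undefined. 0b->0: no, bbac/abc meet in 0 with "c" left. Open state 1: 0b->1.
c: 0c undefined. 0c->0: no, cb/aab meet in 1. 0c->1: ok.
ba: 1a undefined. 1a->0: ok.
bb: 1b undefined. 1b->0: no, cb/acaa meet in 0. 1b->1: no, cb/aab meet in 1. Open state 2: 1b->2.
bc: 1c undefined. 1c->0: no, bcc/aab meet in 1. 1c->1: no, bcc/cc meet in 1. 1c->2: no, cb/cc meet in 2. Open state 3: 1c->3.
bba: 2a undefined. 2a->0: no, bbac/aab meet in 1. 2a->1: no, bbac/cc meet in 3. 2a->2: ok.
bbb: 2b undefined. 2b->0: ok.
bca: 3a undefined. 3a->0: ok.
bcc: 3c undefined. 3c->0: no, bcc/bcaa meet in 0. 3c->1: no, bcc/aab meet in 1. 3c->2: ok.
ccb: 3b undefined. 3b->0: no, ccb/bcaa meet in 0. 3b->1: no, ccb/aab meet in 1. 3b->2: ok.
bbac: 2c undefined. 2c->0: no, bbac/bcaa meet in 0. 2c->1: no, bbac/aab meet in 1. 2c->2: ok.
All examples now run through 4 states with every (state, symbol) defined. Accept strings end in {2}, Reject strings end in {0,1,3}; accept={2}.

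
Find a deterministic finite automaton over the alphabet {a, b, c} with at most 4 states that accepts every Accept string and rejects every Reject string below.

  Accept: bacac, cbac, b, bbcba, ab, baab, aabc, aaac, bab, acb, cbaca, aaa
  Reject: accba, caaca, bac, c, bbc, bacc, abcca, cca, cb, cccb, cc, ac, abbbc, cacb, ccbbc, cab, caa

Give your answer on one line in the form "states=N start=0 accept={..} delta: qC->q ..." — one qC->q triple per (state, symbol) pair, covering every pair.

states=4 start=0 accept={0,3} delta: 0a->1 0b->0 0c->2 1a->3 1b->0 1c->1 2a->2 2b->1 2c->2 3a->3 3b->3 3c->3

State merging on the prefix tree: take the shortest (then alphabetical) example prefix whose next move is undefined and point that move at state 0, else 1, else 2, ...; a target is out if some Accept/Reject pair would then sit in one state with the same input left (inseparable). If every existing state is out, open a new one.
a: 0a undefined. 0a->0: no, aaac/c meet in 0 with "c" left. Open state 1: 0a->1.
b: 0b undefined. 0b->0: ok.
c: 0c undefined. 0c->0: no, cbac/bac meet in 1 with "c" left. 0c->1: no, ab/cb meet in 1 with "b" left. Open state 2: 0c->2.
aa: 1a undefined. 1a->0: no, aabc/c meet in 2. 1a->1: no, aaac/bac meet in 1 with "c" left. 1a->2: no, baab/cb meet in 2 with "b" left. Open state 3: 1a->3.
ab: 1b undefined. 1b->0: ok.
ac: 1c undefined. 1c->0: no, bacac/bac meet in 0. 1c->1: ok.
ca: 2a undefined. 2a->0: no, b/cab meet in 0. 2a->1: no, b/cacb meet in 0. 2a->2: ok.
cb: 2b undefined. 2b->0: no, cbac/accba meet in 1. 2b->1: ok.
cc: 2c undefined. 2c->0: no, b/cc meet in 0. 2c->1: no, b/cccb meet in 0. 2c->2: ok.
aaa: 3a undefined. 3a->0: no, aaac/caaca meet in 2. 3a->1: no, aaac/accba meet in 1. 3a->2: no, aaac/caaca meet in 2. 3a->3: ok.
aab: 3b undefined. 3b->0: no, aabc/caaca meet in 2. 3b->1: no, baab/accba meet in 1. 3b->2: no, baab/caaca meet in 2. 3b->3: ok.
aaac: 3c undefined. 3c->0: no, cbaca/accba meet in 1. 3c->1: no, bacac/accba meet in 1. 3c->2: no, bacac/caaca meet in 2. 3c->3: ok.
All examples now run through 4 states with every (state, symbol) defined. Accept strings end in {0,3}, Reject strings end in {1,2}; accept={0,3}.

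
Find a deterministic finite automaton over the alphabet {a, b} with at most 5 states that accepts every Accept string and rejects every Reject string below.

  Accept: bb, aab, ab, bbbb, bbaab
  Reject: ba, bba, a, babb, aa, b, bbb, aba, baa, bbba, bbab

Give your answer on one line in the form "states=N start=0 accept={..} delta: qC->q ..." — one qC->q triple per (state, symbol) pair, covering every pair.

State merging on the prefix tree: take the shortest (then alphabetical) example prefix whose next move is undefined and point that move at state 0, else 1, else 2, ...; a target is out if some Accept/Reject pair would then sit in one state with the same input left (inseparable). If every existing state is out, open a new one.
a: 0a undefined. 0a->0: no, aab/b meet in 0 with "b" left. Open state 1: 0a->1.
b: 0b undefined. 0b->0: no, bb/b meet in 0. 0b->1: ok.
aa: 1a undefined. 1a->0: no, bb/babb meet in 1 with "b" left. 1a->1: ok.
ab: 1b undefined. 1b->0: no, bb/bbab meet in 0. 1b->1: no, bb/ba meet in 1. Open state 2: 1b->2.
aba: 2a undefined. 2a->0: ok.
bbb: 2b undefined. 2b->0: no, bbbb/ba meet in 1. 2b->1: ok.
All examples now run through 3 states with every (state, symbol) defined. Accept strings end in {2}, Reject strings end in {0,1}; accept={2}.

states=3 start=0 accept={2} delta: 0a->1 0b->1 1a->1 1b->2 2a->0 2b->1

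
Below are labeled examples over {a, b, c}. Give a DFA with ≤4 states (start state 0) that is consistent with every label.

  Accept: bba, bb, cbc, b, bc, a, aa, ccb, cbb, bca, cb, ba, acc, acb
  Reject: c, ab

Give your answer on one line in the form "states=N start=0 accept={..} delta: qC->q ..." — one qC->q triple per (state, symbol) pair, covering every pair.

Fold the examples into a partial DFA from state 0: repeatedly fix the first undefined (state, symbol) met by the shortest-then-alphabetical prefix, trying targets in increasing order and rejecting any under which an Accept and a Reject string meet in one state with the same remainder; add a state when all current targets are rejected. Accepting states are where Accept strings end.
a: 0a undefined. 0a->0: no, b/ab meet in 0 with "b" left. Open state 1: 0a->1.
b: 0b undefined. 0b->0: no, bc/c meet in 0 with "c" left. 0b->1: no, bb/ab meet in 1 with "b" left. Open state 2: 0b->2.
c: 0c undefined. 0c->0: ok.
aa: 1a undefined. 1a->0: no, aa/c meet in 0. 1a->1: ok.
ab: 1b undefined. 1b->0: ok.
ac: 1c undefined. 1c->0: no, acc/c meet in 0. 1c->1: no, acb/c meet in 0. 1c->2: ok.
ba: 2a undefined. 2a->0: no, ba/c meet in 0. 2a->1: ok.
bb: 2b undefined. 2b->0: no, bb/c meet in 0. 2b->1: ok.
bc: 2c undefined. 2c->0: no, cbc/c meet in 0. 2c->1: ok.
All examples now run through 3 states with every (state, symbol) defined. Accept strings end in {1,2}, Reject strings end in {0}; accept={1,2}.

states=3 start=0 accept={1,2} delta: 0a->1 0b->2 0c->0 1a->1 1b->0 1c->2 2a->1 2b->1 2c->1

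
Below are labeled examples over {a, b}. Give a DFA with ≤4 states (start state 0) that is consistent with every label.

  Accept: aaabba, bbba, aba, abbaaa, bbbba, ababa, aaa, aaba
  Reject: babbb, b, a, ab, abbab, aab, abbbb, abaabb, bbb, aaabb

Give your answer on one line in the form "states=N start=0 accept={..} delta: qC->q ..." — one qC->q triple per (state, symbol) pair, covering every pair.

states=3 start=0 accept={2} delta: 0a->1 0b->1 1a->2 1b->1 2a->2 2b->1

State merging on the prefix tree: take the shortest (then alphabetical) example prefix whose next move is undefined and point that move at state 0, else 1, else 2, ...; a target is out if some Accept/Reject pair would then sit in one state with the same input left (inseparable). If every existing state is out, open a new one.
a: 0a undefined. 0a->0: no, aaa/a meet in 0. Open state 1: 0a->1.
b: 0b undefined. 0b->0: no, bbba/a meet in 1. 0b->1: ok.
aa: 1a undefined. 1a->0: no, aaa/b meet in 1. 1a->1: no, aaa/b meet in 1. Open state 2: 1a->2.
ab: 1b undefined. 1b->0: no, aba/b meet in 1. 1b->1: ok.
aaa: 2a undefined. 2a->0: no, abbaaa/b meet in 1. 2a->1: no, aaa/b meet in 1. 2a->2: ok.
aab: 2b undefined. 2b->0: no, ababa/babbb meet in 1. 2b->1: ok.
All examples now run through 3 states with every (state, symbol) defined. Accept strings end in {2}, Reject strings end in {1}; accept={2}.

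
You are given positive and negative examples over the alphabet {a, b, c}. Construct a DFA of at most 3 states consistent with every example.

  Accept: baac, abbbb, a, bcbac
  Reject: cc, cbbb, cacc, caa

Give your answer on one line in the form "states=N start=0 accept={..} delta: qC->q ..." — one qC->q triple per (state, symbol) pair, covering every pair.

states=3 start=0 accept={0,1} delta: 0a->0 0b->0 0c->1 1a->2 1b->2 1c->2 2a->2 2b->1 2c->1

Grow the machine one transition at a time. Run the examples from 0; the earliest place one falls off (shortest prefix, ties alphabetical) gets sent to the lowest-numbered state that keeps every Accept/Reject pair distinguishable — a pair clashes when both reach the same state with identical unread suffix — and to a fresh state only if none does.
a: 0a undefined. 0a->0: ok.
b: 0b undefined. 0b->0: ok.
c: 0c undefined. 0c->0: no, baac/cc meet in 0. Open state 1: 0c->1.
ca: 1a undefined. 1a->0: no, abbbb/caa meet in 0. 1a->1: no, baac/caa meet in 1. Open state 2: 1a->2.
cb: 1b undefined. 1b->0: no, abbbb/cbbb meet in 0. 1b->1: no, baac/cbbb meet in 1. 1b->2: ok.
cc: 1c undefined. 1c->0: no, abbbb/cc meet in 0. 1c->1: no, baac/cc meet in 1. 1c->2: ok.
caa: 2a undefined. 2a->0: no, abbbb/caa meet in 0. 2a->1: no, baac/caa meet in 1. 2a->2: ok.
cac: 2c undefined. 2c->0: no, baac/cacc meet in 1. 2c->1: ok.
cbb: 2b undefined. 2b->0: no, abbbb/cbbb meet in 0. 2b->1: ok.
All examples now run through 3 states with every (state, symbol) defined. Accept strings end in {0,1}, Reject strings end in {2}; accept={0,1}.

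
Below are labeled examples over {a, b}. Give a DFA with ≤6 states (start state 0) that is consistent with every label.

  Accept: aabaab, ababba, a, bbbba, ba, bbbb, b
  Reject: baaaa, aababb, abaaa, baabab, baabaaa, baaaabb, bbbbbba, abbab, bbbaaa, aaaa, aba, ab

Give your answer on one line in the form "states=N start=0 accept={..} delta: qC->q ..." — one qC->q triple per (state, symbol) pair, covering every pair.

states=6 start=0 accept={0,1,2} delta: 0a->1 0b->1 1a->2 1b->3 2a->3 2b->0 3a->4 3b->4 4a->5 4b->0 5a->3 5b->3

Fold the examples into a partial DFA from state 0: repeatedly fix the first undefined (state, symbol) met by the shortest-then-alphabetical prefix, trying targets in increasing order and rejecting any under which an Accept and a Reject string meet in one state with the same remainder; add a state when all current targets are rejected. Accepting states are where Accept strings end.
a: 0a undefined. 0a->0: no, a/aaaa meet in 0. Open state 1: 0a->1.
b: 0b undefined. 0b->0: no, a/bbbbbba meet in 1. 0b->1: ok.
aa: 1a undefined. 1a->0: no, aabaab/aababb meet in 1 with "b" left. 1a->1: no, a/baaaa meet in 1. Open state 2: 1a->2.
ab: 1b undefined. 1b->0: no, a/bbbbbba meet in 1. 1b->1: no, a/ab meet in 1. 1b->2: no, ba/ab meet in 2. Open state 3: 1b->3.
aaa: 2a undefined. 2a->0: no, a/baabaaa meet in 1. 2a->1: no, a/baaaa meet in 1. 2a->2: no, ba/baaaa meet in 2. 2a->3: ok.
aab: 2b undefined. 2b->0: ok.
aba: 3a undefined. 3a->0: no, aabaab/aaaa meet in 0. 3a->1: no, a/baaaabb meet in 1. 3a->2: no, ababba/abaaa meet in 2. 3a->3: no, bbbb/baaaabb meet in 3 with "bb" left. Open state 4: 3a->4.
abb: 3b undefined. 3b->0: no, aabaab/aababb meet in 0. 3b->1: no, aabaab/baabab meet in 0. 3b->2: no, ba/aababb meet in 2. 3b->3: no, bbbba/bbbbbba meet in 4. 3b->4: ok.
abaa: 4a undefined. 4a->0: no, aabaab/baaaa meet in 0. 4a->1: no, a/baaaa meet in 1. 4a->2: no, aabaab/baabab meet in 0. 4a->3: no, bbbb/baaaabb meet in 4 with "b" left. 4a->4: no, bbbb/baabab meet in 4 with "b" left. Open state 5: 4a->5.
abab: 4b undefined. 4b->0: ok.
abaaa: 5a undefined. 5a->0: no, aabaab/abaaa meet in 0. 5a->1: no, ababba/baabaaa meet in 2. 5a->2: no, ababba/abaaa meet in 2. 5a->3: ok.
abbab: 5b undefined. 5b->0: no, aabaab/baabab meet in 0. 5b->1: no, a/baabab meet in 1. 5b->2: no, aabaab/baaaabb meet in 0. 5b->3: ok.
All examples now run through 6 states with every (state, symbol) defined. Accept strings end in {0,1,2}, Reject strings end in {3,4,5}; accept={0,1,2}.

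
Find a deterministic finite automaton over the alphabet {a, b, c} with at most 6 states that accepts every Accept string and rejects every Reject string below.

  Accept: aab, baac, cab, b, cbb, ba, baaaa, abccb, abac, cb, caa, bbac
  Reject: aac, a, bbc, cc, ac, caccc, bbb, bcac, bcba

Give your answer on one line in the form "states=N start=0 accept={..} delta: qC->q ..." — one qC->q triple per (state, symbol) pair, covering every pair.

states=5 start=0 accept={1,3,4} delta: 0a->0 0b->1 0c->2 1a->1 1b->3 1c->4 2a->1 2b->1 2c->0 3a->1 3b->0 3c->0 4a->0 4b->0 4c->0

Fold the examples into a partial DFA from state 0: repeatedly fix the first undefined (state, symbol) met by the shortest-then-alphabetical prefix, trying targets in increasing order and rejecting any under which an Accept and a Reject string meet in one state with the same remainder; add a state when all current targets are rejected. Accepting states are where Accept strings end.
a: 0a undefined. 0a->0: ok.
b: 0b undefined. 0b->0: no, aab/a meet in 0. Open state 1: 0b->1.
c: 0c undefined. 0c->0: no, caa/aac meet in 0. 0c->1: no, aab/aac meet in 1. Open state 2: 0c->2.
ba: 1a undefined. 1a->0: no, baac/aac meet in 2. 1a->1: ok.
bb: 1b undefined. 1b->0: no, aab/bbb meet in 1. 1b->1: no, aab/bbb meet in 1. 1b->2: no, cb/bbb meet in 2 with "b" left. Open state 3: 1b->3.
bc: 1c undefined. 1c->0: no, aab/bcba meet in 1. 1c->1: no, aab/bcac meet in 1. 1c->2: no, baac/aac meet in 2. 1c->3: no, bbac/bcac meet in 3 with "ac" left. Open state 4: 1c->4.
ca: 2a undefined. 2a->0: no, caa/a meet in 0. 2a->1: ok.
cb: 2b undefined. 2b->0: no, cb/a meet in 0. 2b->1: ok.
cc: 2c undefined. 2c->0: ok.
bba: 3a undefined. 3a->0: no, bbac/aac meet in 2. 3a->1: ok.
bbb: 3b undefined. 3b->0: ok.
bbc: 3c undefined. 3c->0: ok.
bca: 4a undefined. 4a->0: ok.
bcb: 4b undefined. 4b->0: ok.
abcc: 4c undefined. 4c->0: ok.
All examples now run through 5 states with every (state, symbol) defined. Accept strings end in {1,3,4}, Reject strings end in {0,2}; accept={1,3,4}.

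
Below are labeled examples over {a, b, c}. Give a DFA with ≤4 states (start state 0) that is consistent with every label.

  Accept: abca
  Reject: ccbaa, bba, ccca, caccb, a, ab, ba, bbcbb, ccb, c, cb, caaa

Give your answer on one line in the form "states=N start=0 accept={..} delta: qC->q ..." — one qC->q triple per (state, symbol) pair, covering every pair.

Grow the machine one transition at a time. Run the examples from 0; the earliest place one falls off (shortest prefix, ties alphabetical) gets sent to the lowest-numbered state that keeps every Accept/Reject pair distinguishable — a pair clashes when both reach the same state with identical unread suffix — and to a fresh state only if none does.
a: 0a undefined. 0a->0: ok.
b: 0b undefined. 0b->0: ok.
c: 0c undefined. 0c->0: no, abca/ccbaa meet in 0. Open state 1: 0c->1.
ca: 1a undefined. 1a->0: no, abca/bba meet in 0. 1a->1: no, abca/c meet in 1. Open state 2: 1a->2.
cb: 1b undefined. 1b->0: ok.
cc: 1c undefined. 1c->0: no, abca/ccca meet in 2. 1c->1: no, abca/ccca meet in 2. 1c->2: ok.
caa: 2a undefined. 2a->0: ok.
cac: 2c undefined. 2c->0: ok.
ccb: 2b undefined. 2b->0: ok.
All examples now run through 3 states with every (state, symbol) defined. Accept strings end in {2}, Reject strings end in {0,1}; accept={2}.

states=3 start=0 accept={2} delta: 0a->0 0b->0 0c->1 1a->2 1b->0 1c->2 2a->0 2b->0 2c->0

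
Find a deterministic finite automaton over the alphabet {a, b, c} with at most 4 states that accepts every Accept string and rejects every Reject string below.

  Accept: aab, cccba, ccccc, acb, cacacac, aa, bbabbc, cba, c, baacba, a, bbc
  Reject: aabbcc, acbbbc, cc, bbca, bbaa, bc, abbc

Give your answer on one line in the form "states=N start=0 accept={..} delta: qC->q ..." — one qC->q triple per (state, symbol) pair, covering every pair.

Grow the machine one transition at a time. Run the examples from 0; the earliest place one falls off (shortest prefix, ties alphabetical) gets sent to the lowest-numbered state that keeps every Accept/Reject pair distinguishable — a pair clashes when both reach the same state with identical unread suffix — and to a fresh state only if none does.
a: 0a undefined. 0a->0: no, bbc/abbc meet in 0 with "bbc" left. Open state 1: 0a->1.
b: 0b undefined. 0b->0: no, aa/bbaa meet in 1 with "a" left. 0b->1: ok.
c: 0c undefined. 0c->0: no, ccccc/cc meet in 0. 0c->1: ok.
aa: 1a undefined. 1a->0: ok.
ab: 1b undefined. 1b->0: no, aa/bbca meet in 0. 1b->1: no, aab/bbaa meet in 1. Open state 2: 1b->2.
ac: 1c undefined. 1c->0: no, aa/cc meet in 0. 1c->1: no, aab/cc meet in 1. 1c->2: ok.
abb: 2b undefined. 2b->0: no, aab/abbc meet in 1. 2b->1: ok.
bba: 2a undefined. 2a->0: no, aab/bbaa meet in 1. 2a->1: no, aa/bbaa meet in 0. 2a->2: no, cba/acbbbc meet in 2. Open state 3: 2a->3.
bbc: 2c undefined. 2c->0: no, aab/aabbcc meet in 1. 2c->1: no, aa/bbca meet in 0. 2c->2: no, ccccc/aabbcc meet in 2. 2c->3: ok.
bbaa: 3a undefined. 3a->0: no, aa/bbca meet in 0. 3a->1: no, aab/bbca meet in 1. 3a->2: ok.
bbab: 3b undefined. 3b->0: no, bbabbc/acbbbc meet in 2. 3b->1: ok.
cccc: 3c undefined. 3c->0: no, cccba/aabbcc meet in 0. 3c->1: no, aab/aabbcc meet in 1. 3c->2: ok.
All examples now run through 4 states with every (state, symbol) defined. Accept strings end in {0,1,3}, Reject strings end in {2}; accept={0,1,3}.

states=4 start=0 accept={0,1,3} delta: 0a->1 0b->1 0c->1 1a->0 1b->2 1c->2 2a->3 2b->1 2c->3 3a->2 3b->1 3c->2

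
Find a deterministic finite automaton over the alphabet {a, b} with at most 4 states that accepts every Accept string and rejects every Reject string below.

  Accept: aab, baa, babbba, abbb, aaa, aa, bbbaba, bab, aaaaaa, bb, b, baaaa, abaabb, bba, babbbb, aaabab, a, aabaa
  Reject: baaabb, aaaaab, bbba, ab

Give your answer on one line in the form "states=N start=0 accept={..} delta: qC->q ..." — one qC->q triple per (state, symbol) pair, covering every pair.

states=4 start=0 accept={0,1,2} delta: 0a->1 0b->2 1a->0 1b->3 2a->2 2b->1 3a->3 3b->0

State merging on the prefix tree: take the shortest (then alphabetical) example prefix whose next move is undefined and point that move at state 0, else 1, else 2, ...; a target is out if some Accept/Reject pair would then sit in one state with the same input left (inseparable). If every existing state is out, open a new one.
a: 0a undefined. 0a->0: no, aab/aaaaab meet in 0 with "b" left. Open state 1: 0a->1.
b: 0b undefined. 0b->0: no, bab/ab meet in 1 with "b" left. 0b->1: no, bb/ab meet in 1 with "b" left. Open state 2: 0b->2.
aa: 1a undefined. 1a->0: ok.
ab: 1b undefined. 1b->0: no, aa/aaaaab meet in 0. 1b->1: no, abbb/aaaaab meet in 1. 1b->2: no, aab/aaaaab meet in 2. Open state 3: 1b->3.
ba: 2a undefined. 2a->0: no, babbba/bbba meet in 2 with "bba" left. 2a->1: no, bab/aaaaab meet in 3. 2a->2: ok.
bb: 2b undefined. 2b->0: no, aab/baaabb meet in 2. 2b->1: ok.
aba: 3a undefined. 3a->0: no, aa/bbba meet in 0. 3a->1: no, aaa/bbba meet in 1. 3a->2: no, aab/bbba meet in 2. 3a->3: ok.
abb: 3b undefined. 3b->0: ok.
All examples now run through 4 states with every (state, symbol) defined. Accept strings end in {0,1,2}, Reject strings end in {3}; accept={0,1,2}.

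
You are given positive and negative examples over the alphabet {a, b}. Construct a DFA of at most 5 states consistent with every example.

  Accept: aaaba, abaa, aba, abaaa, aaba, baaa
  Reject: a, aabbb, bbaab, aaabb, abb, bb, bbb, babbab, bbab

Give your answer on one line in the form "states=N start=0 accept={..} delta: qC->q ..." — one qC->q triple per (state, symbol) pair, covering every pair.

states=3 start=0 accept={1} delta: 0a->0 0b->1 1a->1 1b->2 2a->1 2b->2

State merging on the prefix tree: take the shortest (then alphabetical) example prefix whose next move is undefined and point that move at state 0, else 1, else 2, ...; a target is out if some Accept/Reject pair would then sit in one state with the same input left (inseparable). If every existing state is out, open a new one.
a: 0a undefined. 0a->0: ok.
b: 0b undefined. 0b->0: no, aaaba/a meet in 0. Open state 1: 0b->1.
ba: 1a undefined. 1a->0: no, aaaba/a meet in 0. 1a->1: ok.
bb: 1b undefined. 1b->0: no, aaaba/aabbb meet in 1. 1b->1: no, aaaba/aabbb meet in 1. Open state 2: 1b->2.
bba: 2a undefined. 2a->0: no, aaaba/bbaab meet in 1. 2a->1: ok.
bbb: 2b undefined. 2b->0: no, aaaba/babbab meet in 1. 2b->1: no, aaaba/aabbb meet in 1. 2b->2: ok.
All examples now run through 3 states with every (state, symbol) defined. Accept strings end in {1}, Reject strings end in {0,2}; accept={1}.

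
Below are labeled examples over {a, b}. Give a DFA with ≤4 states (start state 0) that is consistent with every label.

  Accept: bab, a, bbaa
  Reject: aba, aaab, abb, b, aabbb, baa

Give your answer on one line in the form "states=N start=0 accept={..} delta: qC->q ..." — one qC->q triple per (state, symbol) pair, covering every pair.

State merging on the prefix tree: take the shortest (then alphabetical) example prefix whose next move is undefined and point that move at state 0, else 1, else 2, ...; a target is out if some Accept/Reject pair would then sit in one state with the same input left (inseparable). If every existing state is out, open a new one.
a: 0a undefined. 0a->0: ok.
b: 0b undefined. 0b->0: no, bab/aba meet in 0. Open state 1: 0b->1.
ba: 1a undefined. 1a->0: no, bab/aaab meet in 1. 1a->1: no, bab/abb meet in 1 with "b" left. Open state 2: 1a->2.
bb: 1b undefined. 1b->0: no, a/abb meet in 0. 1b->1: no, bbaa/baa meet in 2 with "a" left. 1b->2: no, bab/aabbb meet in 2 with "b" left. Open state 3: 1b->3.
baa: 2a undefined. 2a->0: no, a/baa meet in 0. 2a->1: ok.
bab: 2b undefined. 2b->0: ok.
bba: 3a undefined. 3a->0: ok.
aabbb: 3b undefined. 3b->0: no, bab/aabbb meet in 0. 3b->1: ok.
All examples now run through 4 states with every (state, symbol) defined. Accept strings end in {0}, Reject strings end in {1,2,3}; accept={0}.

states=4 start=0 accept={0} delta: 0a->0 0b->1 1a->2 1b->3 2a->1 2b->0 3a->0 3b->1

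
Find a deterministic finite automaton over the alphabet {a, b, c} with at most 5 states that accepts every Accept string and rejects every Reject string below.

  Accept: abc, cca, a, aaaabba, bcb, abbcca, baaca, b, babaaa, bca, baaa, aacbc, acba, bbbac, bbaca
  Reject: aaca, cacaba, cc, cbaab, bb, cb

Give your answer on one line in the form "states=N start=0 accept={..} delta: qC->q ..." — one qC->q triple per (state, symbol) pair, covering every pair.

states=5 start=0 accept={0,1,4} delta: 0a->0 0b->1 0c->2 1a->1 1b->3 1c->0 2a->2 2b->3 2c->3 3a->4 3b->1 3c->1 4a->1 4b->2 4c->0

Fold the examples into a partial DFA from state 0: repeatedly fix the first undefined (state, symbol) met by the shortest-then-alphabetical prefix, trying targets in increasing order and rejecting any under which an Accept and a Reject string meet in one state with the same remainder; add a state when all current targets are rejected. Accepting states are where Accept strings end.
a: 0a undefined. 0a->0: ok.
b: 0b undefined. 0b->0: no, a/bb meet in 0. Open state 1: 0b->1.
c: 0c undefined. 0c->0: no, cca/aaca meet in 0. 0c->1: no, abc/cc meet in 1 with "c" left. Open state 2: 0c->2.
ba: 1a undefined. 1a->0: no, baaca/aaca meet in 2 with "a" left. 1a->1: ok.
bb: 1b undefined. 1b->0: no, a/bb meet in 0. 1b->1: no, aaaabba/bb meet in 1. 1b->2: no, aaaabba/aaca meet in 2 with "a" left. Open state 3: 1b->3.
bc: 1c undefined. 1c->0: ok.
ca: 2a undefined. 2a->0: no, abc/aaca meet in 0. 2a->1: no, bcb/aaca meet in 1. 2a->2: ok.
cb: 2b undefined. 2b->0: no, abc/cb meet in 0. 2b->1: no, bcb/cb meet in 1. 2b->2: no, aacbc/cc meet in 2 with "c" left. 2b->3: ok.
cc: 2c undefined. 2c->0: no, abc/cc meet in 0. 2c->1: no, cca/cc meet in 1. 2c->2: no, cca/aaca meet in 2. 2c->3: ok.
bba: 3a undefined. 3a->0: no, bcb/cacaba meet in 1. 3a->1: no, cca/cacaba meet in 1. 3a->2: no, cca/aaca meet in 2. 3a->3: no, cca/cc meet in 3. Open state 4: 3a->4.
bbb: 3b undefined. 3b->0: no, bbbac/aaca meet in 2. 3b->1: ok.
abbc: 3c undefined. 3c->0: no, abbcca/aaca meet in 2. 3c->1: ok.
bbac: 4c undefined. 4c->0: ok.
cbaa: 4a undefined. 4a->0: no, bcb/cbaab meet in 1. 4a->1: ok.
cacab: 4b undefined. 4b->0: no, abc/cacaba meet in 0. 4b->1: no, bcb/cacaba meet in 1. 4b->2: ok.
All examples now run through 5 states with every (state, symbol) defined. Accept strings end in {0,1,4}, Reject strings end in {2,3}; accept={0,1,4}.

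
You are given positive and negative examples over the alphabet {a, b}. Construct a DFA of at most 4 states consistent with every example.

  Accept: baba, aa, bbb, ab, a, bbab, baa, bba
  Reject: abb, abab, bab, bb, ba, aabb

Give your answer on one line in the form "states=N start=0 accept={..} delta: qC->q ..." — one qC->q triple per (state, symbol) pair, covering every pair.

states=4 start=0 accept={0,1} delta: 0a->0 0b->1 1a->2 1b->3 2a->0 2b->2 3a->0 3b->0

State merging on the prefix tree: take the shortest (then alphabetical) example prefix whose next move is undefined and point that move at state 0, else 1, else 2, ...; a target is out if some Accept/Reject pair would then sit in one state with the same input left (inseparable). If every existing state is out, open a new one.
a: 0a undefined. 0a->0: ok.
b: 0b undefined. 0b->0: no, baba/abb meet in 0. Open state 1: 0b->1.
ba: 1a undefined. 1a->0: no, baba/ba meet in 0. 1a->1: no, ab/ba meet in 1. Open state 2: 1a->2.
bb: 1b undefined. 1b->0: no, aa/abb meet in 0. 1b->1: no, bbb/abb meet in 1. 1b->2: no, bbb/abab meet in 2 with "b" left. Open state 3: 1b->3.
baa: 2a undefined. 2a->0: ok.
bab: 2b undefined. 2b->0: no, baba/abab meet in 0. 2b->1: no, baba/ba meet in 2. 2b->2: ok.
bba: 3a undefined. 3a->0: ok.
bbb: 3b undefined. 3b->0: ok.
All examples now run through 4 states with every (state, symbol) defined. Accept strings end in {0,1}, Reject strings end in {2,3}; accept={0,1}.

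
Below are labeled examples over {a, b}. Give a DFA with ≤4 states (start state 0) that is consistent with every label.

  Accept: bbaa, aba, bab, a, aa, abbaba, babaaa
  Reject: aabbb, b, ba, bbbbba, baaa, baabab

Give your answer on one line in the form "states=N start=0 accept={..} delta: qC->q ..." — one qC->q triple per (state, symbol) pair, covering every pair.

Grow the machine one transition at a time. Run the examples from 0; the earliest place one falls off (shortest prefix, ties alphabetical) gets sent to the lowest-numbered state that keeps every Accept/Reject pair distinguishable — a pair clashes when both reach the same state with identical unread suffix — and to a fresh state only if none does.
a: 0a undefined. 0a->0: no, aba/ba meet in 0 with "ba" left. Open state 1: 0a->1.
b: 0b undefined. 0b->0: no, a/ba meet in 1. 0b->1: no, a/b meet in 1. Open state 2: 0b->2.
aa: 1a undefined. 1a->0: ok.
ab: 1b undefined. 1b->0: ok.
ba: 2a undefined. 2a->0: no, bab/b meet in 2. 2a->1: no, aba/ba meet in 1. 2a->2: ok.
bb: 2b undefined. 2b->0: no, bbaa/baabab meet in 0. 2b->1: no, aa/aabbb meet in 0. 2b->2: no, bbaa/aabbb meet in 2. Open state 3: 2b->3.
bba: 3a undefined. 3a->0: ok.
bbb: 3b undefined. 3b->0: no, aa/aabbb meet in 0. 3b->1: no, bbaa/aabbb meet in 1. 3b->2: ok.
All examples now run through 4 states with every (state, symbol) defined. Accept strings end in {0,1,3}, Reject strings end in {2}; accept={0,1,3}.

states=4 start=0 accept={0,1,3} delta: 0a->1 0b->2 1a->0 1b->0 2a->2 2b->3 3a->0 3b->2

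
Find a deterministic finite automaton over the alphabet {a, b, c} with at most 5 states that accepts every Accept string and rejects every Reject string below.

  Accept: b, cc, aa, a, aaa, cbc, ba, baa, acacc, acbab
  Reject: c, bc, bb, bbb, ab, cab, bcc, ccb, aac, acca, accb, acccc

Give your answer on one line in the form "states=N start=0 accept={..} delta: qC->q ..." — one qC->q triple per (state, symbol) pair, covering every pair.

states=5 start=0 accept={0,1} delta: 0a->1 0b->1 0c->2 1a->0 1b->2 1c->3 2a->1 2b->2 2c->1 3a->0 3b->1 3c->4 4a->2 4b->2 4c->0

State merging on the prefix tree: take the shortest (then alphabetical) example prefix whose next move is undefined and point that move at state 0, else 1, else 2, ...; a target is out if some Accept/Reject pair would then sit in one state with the same input left (inseparable). If every existing state is out, open a new one.
a: 0a undefined. 0a->0: no, b/ab meet in 0 with "b" left. Open state 1: 0a->1.
b: 0b undefined. 0b->0: no, b/bb meet in 0. 0b->1: ok.
c: 0c undefined. 0c->0: no, b/ccb meet in 1. 0c->1: no, b/c meet in 1. Open state 2: 0c->2.
aa: 1a undefined. 1a->0: ok.
ab: 1b undefined. 1b->0: no, b/bbb meet in 1. 1b->1: no, b/bb meet in 1. 1b->2: ok.
ac: 1c undefined. 1c->0: no, aa/bc meet in 0. 1c->1: no, b/bc meet in 1. 1c->2: no, cc/bcc meet in 2 with "c" left. Open state 3: 1c->3.
ca: 2a undefined. 2a->0: no, b/cab meet in 1. 2a->1: ok.
cb: 2b undefined. 2b->0: no, aa/bbb meet in 0. 2b->1: no, b/bbb meet in 1. 2b->2: ok.
cc: 2c undefined. 2c->0: no, b/ccb meet in 1. 2c->1: ok.
aca: 3a undefined. 3a->0: ok.
acb: 3b undefined. 3b->0: no, acbab/c meet in 2. 3b->1: ok.
acc: 3c undefined. 3c->0: no, b/acca meet in 1. 3c->1: no, b/bcc meet in 1. 3c->2: no, b/acca meet in 1. 3c->3: no, b/accb meet in 1. Open state 4: 3c->4.
acca: 4a undefined. 4a->0: no, aa/acca meet in 0. 4a->1: no, b/acca meet in 1. 4a->2: ok.
accb: 4b undefined. 4b->0: no, aa/accb meet in 0. 4b->1: no, b/accb meet in 1. 4b->2: ok.
accc: 4c undefined. 4c->0: ok.
All examples now run through 5 states with every (state, symbol) defined. Accept strings end in {0,1}, Reject strings end in {2,3,4}; accept={0,1}.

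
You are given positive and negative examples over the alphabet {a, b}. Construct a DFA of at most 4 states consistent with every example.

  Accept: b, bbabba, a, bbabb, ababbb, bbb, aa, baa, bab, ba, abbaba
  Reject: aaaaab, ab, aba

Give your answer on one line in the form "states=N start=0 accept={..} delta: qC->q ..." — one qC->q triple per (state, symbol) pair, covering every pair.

states=4 start=0 accept={0,1,3} delta: 0a->1 0b->1 1a->0 1b->2 2a->2 2b->3 3a->0 3b->0

State merging on the prefix tree: take the shortest (then alphabetical) example prefix whose next move is undefined and point that move at state 0, else 1, else 2, ...; a target is out if some Accept/Reject pair would then sit in one state with the same input left (inseparable). If every existing state is out, open a new one.
a: 0a undefined. 0a->0: no, b/aaaaab meet in 0 with "b" left. Open state 1: 0a->1.
b: 0b undefined. 0b->0: no, bab/ab meet in 1 with "b" left. 0b->1: ok.
aa: 1a undefined. 1a->0: ok.
ab: 1b undefined. 1b->0: no, b/aba meet in 1. 1b->1: no, b/aaaaab meet in 1. Open state 2: 1b->2.
aba: 2a undefined. 2a->0: no, bbabba/aba meet in 0. 2a->1: no, b/aba meet in 1. 2a->2: ok.
abb: 2b undefined. 2b->0: no, ababbb/aaaaab meet in 2. 2b->1: no, bbabba/aaaaab meet in 2. 2b->2: no, bbabba/aaaaab meet in 2. Open state 3: 2b->3.
abba: 3a undefined. 3a->0: ok.
ababb: 3b undefined. 3b->0: ok.
All examples now run through 4 states with every (state, symbol) defined. Accept strings end in {0,1,3}, Reject strings end in {2}; accept={0,1,3}.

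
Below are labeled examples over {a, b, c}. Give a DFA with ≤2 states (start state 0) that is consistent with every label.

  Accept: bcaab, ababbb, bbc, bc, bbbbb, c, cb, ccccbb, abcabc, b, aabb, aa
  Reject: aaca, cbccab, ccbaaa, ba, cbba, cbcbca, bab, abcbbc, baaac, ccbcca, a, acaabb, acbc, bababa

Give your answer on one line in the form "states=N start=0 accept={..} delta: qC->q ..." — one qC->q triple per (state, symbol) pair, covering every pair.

Grow the machine one transition at a time. Run the examples from 0; the earliest place one falls off (shortest prefix, ties alphabetical) gets sent to the lowest-numbered state that keeps every Accept/Reject pair distinguishable — a pair clashes when both reach the same state with identical unread suffix — and to a fresh state only if none does.
a: 0a undefined. 0a->0: no, aa/a meet in 0. Open state 1: 0a->1.
b: 0b undefined. 0b->0: ok.
c: 0c undefined. 0c->0: ok.
aa: 1a undefined. 1a->0: ok.
ab: 1b undefined. 1b->0: no, bcaab/cbccab meet in 0. 1b->1: ok.
ac: 1c undefined. 1c->0: no, bcaab/abcbbc meet in 0. 1c->1: ok.
All examples now run through 2 states with every (state, symbol) defined. Accept strings end in {0}, Reject strings end in {1}; accept={0}.

states=2 start=0 accept={0} delta: 0a->1 0b->0 0c->0 1a->0 1b->1 1c->1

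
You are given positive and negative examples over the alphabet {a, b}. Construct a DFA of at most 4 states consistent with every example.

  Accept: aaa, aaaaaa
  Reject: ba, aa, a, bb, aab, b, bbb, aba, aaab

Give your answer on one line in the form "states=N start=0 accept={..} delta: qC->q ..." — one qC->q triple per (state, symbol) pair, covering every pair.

Grow the machine one transition at a time. Run the examples from 0; the earliest place one falls off (shortest prefix, ties alphabetical) gets sent to the lowest-numbered state that keeps every Accept/Reject pair distinguishable — a pair clashes when both reach the same state with identical unread suffix — and to a fresh state only if none does.
a: 0a undefined. 0a->0: no, aaa/aa meet in 0. Open state 1: 0a->1.
b: 0b undefined. 0b->0: ok.
aa: 1a undefined. 1a->0: no, aaa/ba meet in 1. 1a->1: no, aaa/ba meet in 1. Open state 2: 1a->2.
ab: 1b undefined. 1b->0: ok.
aaa: 2a undefined. 2a->0: no, aaa/bb meet in 0. 2a->1: no, aaa/ba meet in 1. 2a->2: no, aaa/aa meet in 2. Open state 3: 2a->3.
aab: 2b undefined. 2b->0: ok.
aaaa: 3a undefined. 3a->0: no, aaaaaa/aa meet in 2. 3a->1: ok.
aaab: 3b undefined. 3b->0: ok.
All examples now run through 4 states with every (state, symbol) defined. Accept strings end in {3}, Reject strings end in {0,1,2}; accept={3}.

states=4 start=0 accept={3} delta: 0a->1 0b->0 1a->2 1b->0 2a->3 2b->0 3a->1 3b->0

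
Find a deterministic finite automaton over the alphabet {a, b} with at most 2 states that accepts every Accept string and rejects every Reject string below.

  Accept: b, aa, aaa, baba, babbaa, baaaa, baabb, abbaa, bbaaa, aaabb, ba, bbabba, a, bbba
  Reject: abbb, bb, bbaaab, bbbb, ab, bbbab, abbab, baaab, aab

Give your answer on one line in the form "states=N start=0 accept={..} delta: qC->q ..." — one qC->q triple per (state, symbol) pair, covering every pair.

State merging on the prefix tree: take the shortest (then alphabetical) example prefix whose next move is undefined and point that move at state 0, else 1, else 2, ...; a target is out if some Accept/Reject pair would then sit in one state with the same input left (inseparable). If every existing state is out, open a new one.
a: 0a undefined. 0a->0: no, b/ab meet in 0 with "b" left. Open state 1: 0a->1.
b: 0b undefined. 0b->0: no, b/bb meet in 0. 0b->1: ok.
aa: 1a undefined. 1a->0: no, b/baaab meet in 1. 1a->1: ok.
ab: 1b undefined. 1b->0: ok.
All examples now run through 2 states with every (state, symbol) defined. Accept strings end in {1}, Reject strings end in {0}; accept={1}.

states=2 start=0 accept={1} delta: 0a->1 0b->1 1a->1 1b->0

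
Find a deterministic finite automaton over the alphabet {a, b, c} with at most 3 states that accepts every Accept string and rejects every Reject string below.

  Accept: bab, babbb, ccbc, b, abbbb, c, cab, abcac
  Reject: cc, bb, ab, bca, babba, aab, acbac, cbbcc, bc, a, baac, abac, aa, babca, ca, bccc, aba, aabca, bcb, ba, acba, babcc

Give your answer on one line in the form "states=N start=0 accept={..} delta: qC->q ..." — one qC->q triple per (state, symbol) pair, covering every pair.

State merging on the prefix tree: take the shortest (then alphabetical) example prefix whose next move is undefined and point that move at state 0, else 1, else 2, ...; a target is out if some Accept/Reject pair would then sit in one state with the same input left (inseparable). If every existing state is out, open a new one.
a: 0a undefined. 0a->0: no, b/ab meet in 0 with "b" left. Open state 1: 0a->1.
b: 0b undefined. 0b->0: no, bab/ab meet in 1 with "b" left. 0b->1: no, bab/aab meet in 1 with "ab" left. Open state 2: 0b->2.
c: 0c undefined. 0c->0: no, ccbc/bc meet in 2 with "c" left. 0c->1: no, c/a meet in 1. 0c->2: ok.
aa: 1a undefined. 1a->0: no, b/aab meet in 2. 1a->1: ok.
ab: 1b undefined. 1b->0: ok.
ac: 1c undefined. 1c->0: no, abcac/acbac meet in 2 with "ac" left. 1c->1: ok.
ba: 2a undefined. 2a->0: ok.
bb: 2b undefined. 2b->0: ok.
bc: 2c undefined. 2c->0: no, bab/cbbcc meet in 2. 2c->1: ok.
All examples now run through 3 states with every (state, symbol) defined. Accept strings end in {2}, Reject strings end in {0,1}; accept={2}.

states=3 start=0 accept={2} delta: 0a->1 0b->2 0c->2 1a->1 1b->0 1c->1 2a->0 2b->0 2c->1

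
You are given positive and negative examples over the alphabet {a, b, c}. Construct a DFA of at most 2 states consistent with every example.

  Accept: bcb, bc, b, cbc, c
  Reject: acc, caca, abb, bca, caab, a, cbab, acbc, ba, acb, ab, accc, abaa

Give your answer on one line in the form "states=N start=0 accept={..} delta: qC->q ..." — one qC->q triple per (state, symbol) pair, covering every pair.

Fold the examples into a partial DFA from state 0: repeatedly fix the first undefined (state, symbol) met by the shortest-then-alphabetical prefix, trying targets in increasing order and rejecting any under which an Accept and a Reject string meet in one state with the same remainder; add a state when all current targets are rejected. Accepting states are where Accept strings end.
a: 0a undefined. 0a->0: no, b/ab meet in 0 with "b" left. Open state 1: 0a->1.
b: 0b undefined. 0b->0: ok.
c: 0c undefined. 0c->0: ok.
ab: 1b undefined. 1b->0: no, bcb/abb meet in 0. 1b->1: ok.
ac: 1c undefined. 1c->0: no, bcb/acc meet in 0. 1c->1: ok.
aba: 1a undefined. 1a->0: no, bcb/caca meet in 0. 1a->1: ok.
All examples now run through 2 states with every (state, symbol) defined. Accept strings end in {0}, Reject strings end in {1}; accept={0}.

states=2 start=0 accept={0} delta: 0a->1 0b->0 0c->0 1a->1 1b->1 1c->1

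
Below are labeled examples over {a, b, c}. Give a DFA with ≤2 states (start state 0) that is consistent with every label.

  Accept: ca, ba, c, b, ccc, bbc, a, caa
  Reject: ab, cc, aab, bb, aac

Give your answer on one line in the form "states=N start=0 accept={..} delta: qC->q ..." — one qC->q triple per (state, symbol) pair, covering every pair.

states=2 start=0 accept={1} delta: 0a->1 0b->1 0c->1 1a->1 1b->0 1c->0

Fold the examples into a partial DFA from state 0: repeatedly fix the first undefined (state, symbol) met by the shortest-then-alphabetical prefix, trying targets in increasing order and rejecting any under which an Accept and a Reject string meet in one state with the same remainder; add a state when all current targets are rejected. Accepting states are where Accept strings end.
a: 0a undefined. 0a->0: no, c/aac meet in 0 with "c" left. Open state 1: 0a->1.
b: 0b undefined. 0b->0: no, b/bb meet in 0. 0b->1: ok.
c: 0c undefined. 0c->0: no, c/cc meet in 0. 0c->1: ok.
aa: 1a undefined. 1a->0: no, c/aab meet in 1. 1a->1: ok.
ab: 1b undefined. 1b->0: ok.
cc: 1c undefined. 1c->0: ok.
All examples now run through 2 states with every (state, symbol) defined. Accept strings end in {1}, Reject strings end in {0}; accept={1}.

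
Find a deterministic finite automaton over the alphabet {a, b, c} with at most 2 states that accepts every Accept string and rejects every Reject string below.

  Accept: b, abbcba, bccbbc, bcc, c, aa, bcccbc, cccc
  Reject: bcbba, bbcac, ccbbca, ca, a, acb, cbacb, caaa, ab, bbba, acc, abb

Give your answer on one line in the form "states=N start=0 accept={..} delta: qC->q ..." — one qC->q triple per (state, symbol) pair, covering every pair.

states=2 start=0 accept={0} delta: 0a->1 0b->0 0c->0 1a->0 1b->1 1c->1

State merging on the prefix tree: take the shortest (then alphabetical) example prefix whose next move is undefined and point that move at state 0, else 1, else 2, ...; a target is out if some Accept/Reject pair would then sit in one state with the same input left (inseparable). If every existing state is out, open a new one.
a: 0a undefined. 0a->0: no, b/ab meet in 0 with "b" left. Open state 1: 0a->1.
b: 0b undefined. 0b->0: ok.
c: 0c undefined. 0c->0: ok.
aa: 1a undefined. 1a->0: ok.
ab: 1b undefined. 1b->0: no, b/ab meet in 0. 1b->1: ok.
ac: 1c undefined. 1c->0: no, b/bbcac meet in 0. 1c->1: ok.
All examples now run through 2 states with every (state, symbol) defined. Accept strings end in {0}, Reject strings end in {1}; accept={0}.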